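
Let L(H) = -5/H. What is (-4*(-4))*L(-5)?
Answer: 16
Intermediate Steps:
(-4*(-4))*L(-5) = (-4*(-4))*(-5/(-5)) = 16*(-5*(-⅕)) = 16*1 = 16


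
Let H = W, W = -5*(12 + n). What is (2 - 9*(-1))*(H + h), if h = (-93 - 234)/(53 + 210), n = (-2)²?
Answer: -235037/263 ≈ -893.68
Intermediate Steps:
n = 4
h = -327/263 ≈ -1.2433
W = -80 (W = -5*(12 + 4) = -5*16 = -80)
H = -80
(2 - 9*(-1))*(H + h) = (2 - 9*(-1))*(-80 - 327/263) = (2 + 9)*(-21367/263) = 11*(-21367/263) = -235037/263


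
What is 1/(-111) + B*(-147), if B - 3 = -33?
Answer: 489509/111 ≈ 4410.0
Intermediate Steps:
B = -30 (B = 3 - 33 = -30)
1/(-111) + B*(-147) = 1/(-111) - 30*(-147) = -1/111 + 4410 = 489509/111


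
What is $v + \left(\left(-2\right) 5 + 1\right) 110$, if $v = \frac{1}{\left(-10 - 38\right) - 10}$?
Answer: $- \frac{57421}{58} \approx -990.02$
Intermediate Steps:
$v = - \frac{1}{58}$ ($v = \frac{1}{\left(-10 - 38\right) - 10} = \frac{1}{-48 - 10} = \frac{1}{-58} = - \frac{1}{58} \approx -0.017241$)
$v + \left(\left(-2\right) 5 + 1\right) 110 = - \frac{1}{58} + \left(\left(-2\right) 5 + 1\right) 110 = - \frac{1}{58} + \left(-10 + 1\right) 110 = - \frac{1}{58} - 990 = - \frac{57421}{58}$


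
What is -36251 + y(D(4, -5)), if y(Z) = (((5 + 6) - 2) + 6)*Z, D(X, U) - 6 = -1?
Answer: -36176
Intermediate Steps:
D(X, U) = 5 (D(X, U) = 6 - 1 = 5)
y(Z) = 15*Z (y(Z) = ((11 - 2) + 6)*Z = (9 + 6)*Z = 15*Z)
-36251 + y(D(4, -5)) = -36251 + 15*5 = -36251 + 75 = -36176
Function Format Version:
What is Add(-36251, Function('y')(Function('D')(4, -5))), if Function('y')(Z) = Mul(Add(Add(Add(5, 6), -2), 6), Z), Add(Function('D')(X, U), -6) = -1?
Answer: -36176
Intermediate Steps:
Function('D')(X, U) = 5 (Function('D')(X, U) = Add(6, -1) = 5)
Function('y')(Z) = Mul(15, Z) (Function('y')(Z) = Mul(Add(Add(11, -2), 6), Z) = Mul(Add(9, 6), Z) = Mul(15, Z))
Add(-36251, Function('y')(Function('D')(4, -5))) = Add(-36251, Mul(15, 5)) = Add(-36251, 75) = -36176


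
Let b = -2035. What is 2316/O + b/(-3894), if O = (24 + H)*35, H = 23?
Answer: 1124189/582330 ≈ 1.9305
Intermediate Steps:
O = 1645 (O = (24 + 23)*35 = 47*35 = 1645)
2316/O + b/(-3894) = 2316/1645 - 2035/(-3894) = 2316*(1/1645) - 2035*(-1/3894) = 2316/1645 + 185/354 = 1124189/582330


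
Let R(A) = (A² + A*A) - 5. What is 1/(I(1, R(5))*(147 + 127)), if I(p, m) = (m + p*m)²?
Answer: 1/2219400 ≈ 4.5057e-7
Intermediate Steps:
R(A) = -5 + 2*A² (R(A) = (A² + A²) - 5 = 2*A² - 5 = -5 + 2*A²)
I(p, m) = (m + m*p)²
1/(I(1, R(5))*(147 + 127)) = 1/(((-5 + 2*5²)²*(1 + 1)²)*(147 + 127)) = 1/(((-5 + 2*25)²*2²)*274) = 1/(((-5 + 50)²*4)*274) = 1/((45²*4)*274) = 1/((2025*4)*274) = 1/(8100*274) = 1/2219400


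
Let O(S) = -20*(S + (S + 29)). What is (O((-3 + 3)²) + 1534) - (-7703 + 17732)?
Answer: -9075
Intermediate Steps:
O(S) = -580 - 40*S (O(S) = -20*(S + (29 + S)) = -20*(29 + 2*S) = -580 - 40*S)
(O((-3 + 3)²) + 1534) - (-7703 + 17732) = ((-580 - 40*(-3 + 3)²) + 1534) - (-7703 + 17732) = ((-580 - 40*0²) + 1534) - 1*10029 = ((-580 - 40*0) + 1534) - 10029 = ((-580 + 0) + 1534) - 10029 = (-580 + 1534) - 10029 = 954 - 10029 = -9075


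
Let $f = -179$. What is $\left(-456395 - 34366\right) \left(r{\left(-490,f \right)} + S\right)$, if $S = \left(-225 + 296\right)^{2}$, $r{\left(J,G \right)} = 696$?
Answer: $-2815495857$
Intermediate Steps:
$S = 5041$ ($S = 71^{2} = 5041$)
$\left(-456395 - 34366\right) \left(r{\left(-490,f \right)} + S\right) = \left(-456395 - 34366\right) \left(696 + 5041\right) = \left(-490761\right) 5737 = -2815495857$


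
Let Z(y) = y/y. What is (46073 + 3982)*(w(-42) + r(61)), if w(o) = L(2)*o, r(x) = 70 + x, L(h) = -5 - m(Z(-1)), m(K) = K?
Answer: 19171065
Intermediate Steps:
Z(y) = 1
L(h) = -6 (L(h) = -5 - 1*1 = -5 - 1 = -6)
w(o) = -6*o
(46073 + 3982)*(w(-42) + r(61)) = (46073 + 3982)*(-6*(-42) + (70 + 61)) = 50055*(252 + 131) = 50055*383 = 19171065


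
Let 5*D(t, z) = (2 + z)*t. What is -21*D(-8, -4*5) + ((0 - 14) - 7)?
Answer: -3129/5 ≈ -625.80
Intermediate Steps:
D(t, z) = t*(2 + z)/5 (D(t, z) = ((2 + z)*t)/5 = (t*(2 + z))/5 = t*(2 + z)/5)
-21*D(-8, -4*5) + ((0 - 14) - 7) = -21*(-8)*(2 - 4*5)/5 + ((0 - 14) - 7) = -21*(-8)*(2 - 20)/5 + (-14 - 7) = -21*(-8)*(-18)/5 - 21 = -21*144/5 - 21 = -3024/5 - 21 = -3129/5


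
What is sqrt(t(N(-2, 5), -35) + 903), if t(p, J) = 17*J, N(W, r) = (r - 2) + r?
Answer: 2*sqrt(77) ≈ 17.550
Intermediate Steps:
N(W, r) = -2 + 2*r (N(W, r) = (-2 + r) + r = -2 + 2*r)
sqrt(t(N(-2, 5), -35) + 903) = sqrt(17*(-35) + 903) = sqrt(-595 + 903) = sqrt(308) = 2*sqrt(77)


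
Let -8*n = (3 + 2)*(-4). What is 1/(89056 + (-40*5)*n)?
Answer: 1/88556 ≈ 1.1292e-5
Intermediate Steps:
n = 5/2 (n = -(3 + 2)*(-4)/8 = -5*(-4)/8 = -⅛*(-20) = 5/2 ≈ 2.5000)
1/(89056 + (-40*5)*n) = 1/(89056 - 40*5*(5/2)) = 1/(89056 - 200*5/2) = 1/(89056 - 500) = 1/88556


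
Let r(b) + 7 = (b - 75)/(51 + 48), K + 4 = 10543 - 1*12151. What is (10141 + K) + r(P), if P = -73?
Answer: 843530/99 ≈ 8520.5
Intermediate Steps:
K = -1612 (K = -4 + (10543 - 1*12151) = -4 + (10543 - 12151) = -4 - 1608 = -1612)
r(b) = -256/33 + b/99 (r(b) = -7 + (b - 75)/(51 + 48) = -7 + (-75 + b)/99 = -7 + (-75 + b)*(1/99) = -7 + (-25/33 + b/99) = -256/33 + b/99)
(10141 + K) + r(P) = (10141 - 1612) + (-256/33 + (1/99)*(-73)) = 8529 + (-256/33 - 73/99) = 8529 - 841/99 = 843530/99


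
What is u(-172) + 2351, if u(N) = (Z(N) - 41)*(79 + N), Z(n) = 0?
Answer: 6164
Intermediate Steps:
u(N) = -3239 - 41*N (u(N) = (0 - 41)*(79 + N) = -41*(79 + N) = -3239 - 41*N)
u(-172) + 2351 = (-3239 - 41*(-172)) + 2351 = (-3239 + 7052) + 2351 = 3813 + 2351 = 6164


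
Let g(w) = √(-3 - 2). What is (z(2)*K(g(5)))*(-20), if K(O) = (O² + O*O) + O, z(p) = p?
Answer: 400 - 40*I*√5 ≈ 400.0 - 89.443*I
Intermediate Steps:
g(w) = I*√5 (g(w) = √(-5) = I*√5)
K(O) = O + 2*O² (K(O) = (O² + O²) + O = 2*O² + O = O + 2*O²)
(z(2)*K(g(5)))*(-20) = (2*((I*√5)*(1 + 2*(I*√5))))*(-20) = (2*((I*√5)*(1 + 2*I*√5)))*(-20) = (2*(I*√5*(1 + 2*I*√5)))*(-20) = (2*I*√5*(1 + 2*I*√5))*(-20) = -40*I*√5*(1 + 2*I*√5)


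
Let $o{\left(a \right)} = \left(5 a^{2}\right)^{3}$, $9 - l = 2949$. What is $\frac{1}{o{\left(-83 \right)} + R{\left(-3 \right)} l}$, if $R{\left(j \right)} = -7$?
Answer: $\frac{1}{40867546691705} \approx 2.4469 \cdot 10^{-14}$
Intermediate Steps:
$l = -2940$ ($l = 9 - 2949 = -2940$)
$o{\left(a \right)} = 125 a^{6}$
$\frac{1}{o{\left(-83 \right)} + R{\left(-3 \right)} l} = \frac{1}{125 \left(-83\right)^{6} - -20580} = \frac{1}{125 \cdot 326940373369 + 20580} = \frac{1}{40867546671125 + 20580} = \frac{1}{40867546691705}$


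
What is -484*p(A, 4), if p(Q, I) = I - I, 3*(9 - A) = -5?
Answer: 0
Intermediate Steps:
A = 32/3 (A = 9 - 1/3*(-5) = 9 + 5/3 = 32/3 ≈ 10.667)
p(Q, I) = 0
-484*p(A, 4) = -484*0 = 0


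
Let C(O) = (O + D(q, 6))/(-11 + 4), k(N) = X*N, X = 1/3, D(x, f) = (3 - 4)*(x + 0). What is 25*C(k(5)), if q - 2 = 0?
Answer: 25/21 ≈ 1.1905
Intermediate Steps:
q = 2 (q = 2 + 0 = 2)
D(x, f) = -x
X = 1/3 ≈ 0.33333
k(N) = N/3
C(O) = 2/7 - O/7 (C(O) = (O - 1*2)/(-11 + 4) = (O - 2)/(-7) = (-2 + O)*(-1/7) = 2/7 - O/7)
25*C(k(5)) = 25*(2/7 - 5/21) = 25*(1/21) = 25/21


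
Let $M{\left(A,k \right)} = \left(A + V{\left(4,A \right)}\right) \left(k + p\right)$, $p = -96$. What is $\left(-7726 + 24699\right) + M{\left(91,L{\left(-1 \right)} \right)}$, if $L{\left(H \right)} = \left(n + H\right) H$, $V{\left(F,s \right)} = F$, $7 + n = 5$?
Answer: $8138$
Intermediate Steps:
$n = -2$ ($n = -7 + 5 = -2$)
$L{\left(H \right)} = H \left(-2 + H\right)$ ($L{\left(H \right)} = \left(-2 + H\right) H = H \left(-2 + H\right)$)
$M{\left(A,k \right)} = \left(-96 + k\right) \left(4 + A\right)$ ($M{\left(A,k \right)} = \left(A + 4\right) \left(k - 96\right) = \left(4 + A\right) \left(-96 + k\right) = \left(-96 + k\right) \left(4 + A\right)$)
$\left(-7726 + 24699\right) + M{\left(91,L{\left(-1 \right)} \right)} = \left(-7726 + 24699\right) + \left(-384 - 8736 + 4 \left(- (-2 - 1)\right) + 91 \left(- (-2 - 1)\right)\right) = 16973 + \left(-384 - 8736 + 4 \left(\left(-1\right) \left(-3\right)\right) + 91 \left(\left(-1\right) \left(-3\right)\right)\right) = 16973 + \left(-384 - 8736 + 4 \cdot 3 + 91 \cdot 3\right) = 16973 + \left(-384 - 8736 + 12 + 273\right) = 16973 - 8835 = 8138$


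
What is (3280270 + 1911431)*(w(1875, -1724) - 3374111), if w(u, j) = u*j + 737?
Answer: -34295722651674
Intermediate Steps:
w(u, j) = 737 + j*u (w(u, j) = j*u + 737 = 737 + j*u)
(3280270 + 1911431)*(w(1875, -1724) - 3374111) = (3280270 + 1911431)*((737 - 1724*1875) - 3374111) = 5191701*((737 - 3232500) - 3374111) = 5191701*(-3231763 - 3374111) = 5191701*(-6605874) = -34295722651674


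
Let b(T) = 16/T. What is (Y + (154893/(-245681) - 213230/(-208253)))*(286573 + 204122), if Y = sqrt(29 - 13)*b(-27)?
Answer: -446693331033291125/460474247637 ≈ -9.7007e+5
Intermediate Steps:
Y = -64/27 (Y = sqrt(29 - 13)*(16/(-27)) = sqrt(16)*(16*(-1/27)) = 4*(-16/27) = -64/27 ≈ -2.3704)
(Y + (154893/(-245681) - 213230/(-208253)))*(286573 + 204122) = (-64/27 + (154893/(-245681) - 213230/(-208253)))*(286573 + 204122) = (-64/27 + (154893*(-1/245681) - 213230*(-1/208253)))*490695 = (-64/27 + (-154893/245681 + 213230/208253))*490695 = (-64/27 + 20129627701/51163805293)*490695 = -2730983590825/1381422742911*490695 = -446693331033291125/460474247637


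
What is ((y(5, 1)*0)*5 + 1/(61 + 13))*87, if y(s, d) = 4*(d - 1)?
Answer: 87/74 ≈ 1.1757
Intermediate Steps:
y(s, d) = -4 + 4*d (y(s, d) = 4*(-1 + d) = -4 + 4*d)
((y(5, 1)*0)*5 + 1/(61 + 13))*87 = (((-4 + 4*1)*0)*5 + 1/(61 + 13))*87 = (((-4 + 4)*0)*5 + 1/74)*87 = ((0*0)*5 + 1/74)*87 = (0*5 + 1/74)*87 = (0 + 1/74)*87 = (1/74)*87 = 87/74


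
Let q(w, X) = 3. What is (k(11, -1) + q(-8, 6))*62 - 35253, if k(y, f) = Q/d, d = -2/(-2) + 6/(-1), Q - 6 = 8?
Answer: -176203/5 ≈ -35241.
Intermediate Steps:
Q = 14 (Q = 6 + 8 = 14)
d = -5 (d = -2*(-½) + 6*(-1) = 1 - 6 = -5)
k(y, f) = -14/5 (k(y, f) = 14/(-5) = 14*(-⅕) = -14/5)
(k(11, -1) + q(-8, 6))*62 - 35253 = (-14/5 + 3)*62 - 35253 = (⅕)*62 - 35253 = 62/5 - 35253 = -176203/5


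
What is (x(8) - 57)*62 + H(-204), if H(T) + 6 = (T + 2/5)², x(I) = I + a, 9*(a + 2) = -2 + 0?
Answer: 8611016/225 ≈ 38271.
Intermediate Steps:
a = -20/9 (a = -2 + (-2 + 0)/9 = -2 + (⅑)*(-2) = -2 - 2/9 = -20/9 ≈ -2.2222)
x(I) = -20/9 + I (x(I) = I - 20/9 = -20/9 + I)
H(T) = -6 + (⅖ + T)² (H(T) = -6 + (T + 2/5)² = -6 + (T + 2*(⅕))² = -6 + (T + ⅖)² = -6 + (⅖ + T)²)
(x(8) - 57)*62 + H(-204) = ((-20/9 + 8) - 57)*62 + (-6 + (2 + 5*(-204))²/25) = (52/9 - 57)*62 + (-6 + (2 - 1020)²/25) = -461/9*62 + (-6 + (1/25)*(-1018)²) = -28582/9 + (-6 + (1/25)*1036324) = -28582/9 + (-6 + 1036324/25) = -28582/9 + 1036174/25 = 8611016/225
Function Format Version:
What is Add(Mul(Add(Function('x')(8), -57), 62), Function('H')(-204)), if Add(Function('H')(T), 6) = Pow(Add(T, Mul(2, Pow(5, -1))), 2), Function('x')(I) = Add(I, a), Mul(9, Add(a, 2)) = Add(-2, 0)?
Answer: Rational(8611016, 225) ≈ 38271.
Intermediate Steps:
a = Rational(-20, 9) (a = Add(-2, Mul(Rational(1, 9), Add(-2, 0))) = Add(-2, Mul(Rational(1, 9), -2)) = Add(-2, Rational(-2, 9)) = Rational(-20, 9) ≈ -2.2222)
Function('x')(I) = Add(Rational(-20, 9), I) (Function('x')(I) = Add(I, Rational(-20, 9)) = Add(Rational(-20, 9), I))
Function('H')(T) = Add(-6, Pow(Add(Rational(2, 5), T), 2)) (Function('H')(T) = Add(-6, Pow(Add(T, Mul(2, Pow(5, -1))), 2)) = Add(-6, Pow(Add(T, Mul(2, Rational(1, 5))), 2)) = Add(-6, Pow(Add(T, Rational(2, 5)), 2)) = Add(-6, Pow(Add(Rational(2, 5), T), 2)))
Add(Mul(Add(Function('x')(8), -57), 62), Function('H')(-204)) = Add(Mul(Add(Add(Rational(-20, 9), 8), -57), 62), Add(-6, Mul(Rational(1, 25), Pow(Add(2, Mul(5, -204)), 2)))) = Add(Mul(Add(Rational(52, 9), -57), 62), Add(-6, Mul(Rational(1, 25), Pow(Add(2, -1020), 2)))) = Add(Mul(Rational(-461, 9), 62), Add(-6, Mul(Rational(1, 25), Pow(-1018, 2)))) = Add(Rational(-28582, 9), Add(-6, Mul(Rational(1, 25), 1036324))) = Add(Rational(-28582, 9), Add(-6, Rational(1036324, 25))) = Add(Rational(-28582, 9), Rational(1036174, 25)) = Rational(8611016, 225)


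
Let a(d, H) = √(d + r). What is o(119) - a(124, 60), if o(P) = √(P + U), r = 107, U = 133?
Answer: -√231 + 6*√7 ≈ 0.67582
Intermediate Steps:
a(d, H) = √(107 + d) (a(d, H) = √(d + 107) = √(107 + d))
o(P) = √(133 + P) (o(P) = √(P + 133) = √(133 + P))
o(119) - a(124, 60) = √(133 + 119) - √(107 + 124) = √252 - √231 = 6*√7 - √231 = -√231 + 6*√7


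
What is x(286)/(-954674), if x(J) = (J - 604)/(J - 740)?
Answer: -159/216710998 ≈ -7.3370e-7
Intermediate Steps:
x(J) = (-604 + J)/(-740 + J)
x(286)/(-954674) = ((-604 + 286)/(-740 + 286))/(-954674) = (-318/(-454))*(-1/954674) = -1/454*(-318)*(-1/954674) = (159/227)*(-1/954674) = -159/216710998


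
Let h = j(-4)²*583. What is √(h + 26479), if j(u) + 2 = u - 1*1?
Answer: √55046 ≈ 234.62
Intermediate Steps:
j(u) = -3 + u (j(u) = -2 + (u - 1*1) = -2 + (u - 1) = -2 + (-1 + u) = -3 + u)
h = 28567 (h = (-3 - 4)²*583 = (-7)²*583 = 49*583 = 28567)
√(h + 26479) = √(28567 + 26479) = √55046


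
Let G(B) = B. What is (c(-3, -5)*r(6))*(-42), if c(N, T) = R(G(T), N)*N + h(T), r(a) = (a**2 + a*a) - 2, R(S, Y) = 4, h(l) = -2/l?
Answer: 34104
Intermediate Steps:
r(a) = -2 + 2*a**2 (r(a) = (a**2 + a**2) - 2 = 2*a**2 - 2 = -2 + 2*a**2)
c(N, T) = -2/T + 4*N (c(N, T) = 4*N - 2/T = -2/T + 4*N)
(c(-3, -5)*r(6))*(-42) = ((-2/(-5) + 4*(-3))*(-2 + 2*6**2))*(-42) = ((-2*(-1/5) - 12)*(-2 + 2*36))*(-42) = ((2/5 - 12)*(-2 + 72))*(-42) = -58/5*70*(-42) = -812*(-42) = 34104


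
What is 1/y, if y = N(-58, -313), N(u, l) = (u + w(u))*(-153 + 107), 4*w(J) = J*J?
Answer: -1/36018 ≈ -2.7764e-5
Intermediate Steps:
w(J) = J²/4 (w(J) = (J*J)/4 = J²/4)
N(u, l) = -46*u - 23*u²/2 (N(u, l) = (u + u²/4)*(-153 + 107) = (u + u²/4)*(-46) = -46*u - 23*u²/2)
y = -36018 (y = (23/2)*(-58)*(-4 - 1*(-58)) = (23/2)*(-58)*(-4 + 58) = (23/2)*(-58)*54 = -36018)
1/y = 1/(-36018) = -1/36018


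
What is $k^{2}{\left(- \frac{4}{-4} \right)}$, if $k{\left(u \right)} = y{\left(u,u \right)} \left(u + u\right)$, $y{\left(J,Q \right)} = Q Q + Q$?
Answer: $16$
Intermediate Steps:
$y{\left(J,Q \right)} = Q + Q^{2}$ ($y{\left(J,Q \right)} = Q^{2} + Q = Q + Q^{2}$)
$k{\left(u \right)} = 2 u^{2} \left(1 + u\right)$ ($k{\left(u \right)} = u \left(1 + u\right) \left(u + u\right) = u \left(1 + u\right) 2 u = 2 u^{2} \left(1 + u\right)$)
$k^{2}{\left(- \frac{4}{-4} \right)} = \left(2 \left(- \frac{4}{-4}\right)^{2} \left(1 - \frac{4}{-4}\right)\right)^{2} = \left(2 \left(\left(-4\right) \left(- \frac{1}{4}\right)\right)^{2} \left(1 - -1\right)\right)^{2} = \left(2 \cdot 1^{2} \left(1 + 1\right)\right)^{2} = \left(2 \cdot 1 \cdot 2\right)^{2} = 4^{2} = 16$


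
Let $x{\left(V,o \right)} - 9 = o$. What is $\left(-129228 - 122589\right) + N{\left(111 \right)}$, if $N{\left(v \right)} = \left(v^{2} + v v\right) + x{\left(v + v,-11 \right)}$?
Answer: $-227177$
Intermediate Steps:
$x{\left(V,o \right)} = 9 + o$
$N{\left(v \right)} = -2 + 2 v^{2}$ ($N{\left(v \right)} = \left(v^{2} + v v\right) + \left(9 - 11\right) = \left(v^{2} + v^{2}\right) - 2 = 2 v^{2} - 2 = -2 + 2 v^{2}$)
$\left(-129228 - 122589\right) + N{\left(111 \right)} = \left(-129228 - 122589\right) - \left(2 - 2 \cdot 111^{2}\right) = -251817 + \left(-2 + 2 \cdot 12321\right) = -251817 + \left(-2 + 24642\right) = -251817 + 24640 = -227177$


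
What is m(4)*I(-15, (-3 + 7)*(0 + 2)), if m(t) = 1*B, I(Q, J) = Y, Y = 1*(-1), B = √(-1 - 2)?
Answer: -I*√3 ≈ -1.732*I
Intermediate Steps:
B = I*√3 (B = √(-3) = I*√3 ≈ 1.732*I)
Y = -1
I(Q, J) = -1
m(t) = I*√3 (m(t) = 1*(I*√3) = I*√3)
m(4)*I(-15, (-3 + 7)*(0 + 2)) = (I*√3)*(-1) = -I*√3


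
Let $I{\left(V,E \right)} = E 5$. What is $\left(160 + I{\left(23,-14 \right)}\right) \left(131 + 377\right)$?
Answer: $45720$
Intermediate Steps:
$I{\left(V,E \right)} = 5 E$
$\left(160 + I{\left(23,-14 \right)}\right) \left(131 + 377\right) = \left(160 + 5 \left(-14\right)\right) \left(131 + 377\right) = \left(160 - 70\right) 508 = 90 \cdot 508 = 45720$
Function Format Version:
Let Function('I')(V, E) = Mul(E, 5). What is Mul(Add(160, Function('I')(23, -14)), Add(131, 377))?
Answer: 45720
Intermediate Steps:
Function('I')(V, E) = Mul(5, E)
Mul(Add(160, Function('I')(23, -14)), Add(131, 377)) = Mul(Add(160, Mul(5, -14)), Add(131, 377)) = Mul(Add(160, -70), 508) = Mul(90, 508) = 45720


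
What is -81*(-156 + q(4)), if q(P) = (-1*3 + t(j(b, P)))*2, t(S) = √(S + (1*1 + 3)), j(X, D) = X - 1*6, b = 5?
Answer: 13122 - 162*√3 ≈ 12841.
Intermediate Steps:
j(X, D) = -6 + X (j(X, D) = X - 6 = -6 + X)
t(S) = √(4 + S) (t(S) = √(S + (1 + 3)) = √(S + 4) = √(4 + S))
q(P) = -6 + 2*√3 (q(P) = (-1*3 + √(4 + (-6 + 5)))*2 = (-3 + √(4 - 1))*2 = (-3 + √3)*2 = -6 + 2*√3)
-81*(-156 + q(4)) = -81*(-156 + (-6 + 2*√3)) = -81*(-162 + 2*√3) = 13122 - 162*√3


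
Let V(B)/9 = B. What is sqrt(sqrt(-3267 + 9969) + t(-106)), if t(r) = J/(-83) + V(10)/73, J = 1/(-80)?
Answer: sqrt(18106503535 + 14684592400*sqrt(6702))/121180 ≈ 9.1158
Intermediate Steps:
V(B) = 9*B
J = -1/80 ≈ -0.012500
t(r) = 597673/484720 (t(r) = -1/80/(-83) + (9*10)/73 = -1/80*(-1/83) + 90*(1/73) = 1/6640 + 90/73 = 597673/484720)
sqrt(sqrt(-3267 + 9969) + t(-106)) = sqrt(sqrt(-3267 + 9969) + 597673/484720) = sqrt(sqrt(6702) + 597673/484720) = sqrt(597673/484720 + sqrt(6702))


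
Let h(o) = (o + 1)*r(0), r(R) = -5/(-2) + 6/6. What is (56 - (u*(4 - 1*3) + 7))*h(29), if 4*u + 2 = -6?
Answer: 5355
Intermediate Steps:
u = -2 (u = -½ + (¼)*(-6) = -½ - 3/2 = -2)
r(R) = 7/2 (r(R) = -5*(-½) + 6*(⅙) = 5/2 + 1 = 7/2)
h(o) = 7/2 + 7*o/2 (h(o) = (o + 1)*(7/2) = (1 + o)*(7/2) = 7/2 + 7*o/2)
(56 - (u*(4 - 1*3) + 7))*h(29) = (56 - (-2*(4 - 1*3) + 7))*(7/2 + (7/2)*29) = (56 - (-2*(4 - 3) + 7))*(7/2 + 203/2) = (56 - (-2*1 + 7))*105 = (56 - (-2 + 7))*105 = (56 - 1*5)*105 = (56 - 5)*105 = 51*105 = 5355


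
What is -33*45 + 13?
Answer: -1472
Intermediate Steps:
-33*45 + 13 = -1485 + 13 = -1472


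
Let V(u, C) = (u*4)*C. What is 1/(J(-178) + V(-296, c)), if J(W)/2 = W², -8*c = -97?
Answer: 1/49012 ≈ 2.0403e-5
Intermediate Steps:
c = 97/8 (c = -⅛*(-97) = 97/8 ≈ 12.125)
J(W) = 2*W²
V(u, C) = 4*C*u (V(u, C) = (4*u)*C = 4*C*u)
1/(J(-178) + V(-296, c)) = 1/(2*(-178)² + 4*(97/8)*(-296)) = 1/(2*31684 - 14356) = 1/(63368 - 14356) = 1/49012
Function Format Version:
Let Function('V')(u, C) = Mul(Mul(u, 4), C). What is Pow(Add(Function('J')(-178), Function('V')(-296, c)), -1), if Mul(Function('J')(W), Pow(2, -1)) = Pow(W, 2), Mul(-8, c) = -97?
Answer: Rational(1, 49012) ≈ 2.0403e-5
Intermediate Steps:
c = Rational(97, 8) (c = Mul(Rational(-1, 8), -97) = Rational(97, 8) ≈ 12.125)
Function('J')(W) = Mul(2, Pow(W, 2))
Function('V')(u, C) = Mul(4, C, u) (Function('V')(u, C) = Mul(Mul(4, u), C) = Mul(4, C, u))
Pow(Add(Function('J')(-178), Function('V')(-296, c)), -1) = Pow(Add(Mul(2, Pow(-178, 2)), Mul(4, Rational(97, 8), -296)), -1) = Pow(Add(Mul(2, 31684), -14356), -1) = Pow(Add(63368, -14356), -1) = Pow(49012, -1) = Rational(1, 49012)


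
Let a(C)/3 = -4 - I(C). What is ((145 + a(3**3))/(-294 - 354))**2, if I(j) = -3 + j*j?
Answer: 4182025/419904 ≈ 9.9595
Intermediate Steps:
I(j) = -3 + j**2
a(C) = -3 - 3*C**2 (a(C) = 3*(-4 - (-3 + C**2)) = 3*(-4 + (3 - C**2)) = 3*(-1 - C**2) = -3 - 3*C**2)
((145 + a(3**3))/(-294 - 354))**2 = ((145 + (-3 - 3*(3**3)**2))/(-294 - 354))**2 = ((145 + (-3 - 3*27**2))/(-648))**2 = ((145 + (-3 - 3*729))*(-1/648))**2 = ((145 + (-3 - 2187))*(-1/648))**2 = ((145 - 2190)*(-1/648))**2 = (-2045*(-1/648))**2 = (2045/648)**2 = 4182025/419904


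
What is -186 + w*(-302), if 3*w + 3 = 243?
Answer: -24346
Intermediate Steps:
w = 80 (w = -1 + (⅓)*243 = -1 + 81 = 80)
-186 + w*(-302) = -186 + 80*(-302) = -186 - 24160 = -24346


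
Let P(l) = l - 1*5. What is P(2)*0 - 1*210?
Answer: -210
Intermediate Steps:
P(l) = -5 + l (P(l) = l - 5 = -5 + l)
P(2)*0 - 1*210 = (-5 + 2)*0 - 1*210 = -3*0 - 210 = 0 - 210 = -210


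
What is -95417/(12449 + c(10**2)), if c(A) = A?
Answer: -95417/12549 ≈ -7.6036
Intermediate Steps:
-95417/(12449 + c(10**2)) = -95417/(12449 + 10**2) = -95417/(12449 + 100) = -95417/12549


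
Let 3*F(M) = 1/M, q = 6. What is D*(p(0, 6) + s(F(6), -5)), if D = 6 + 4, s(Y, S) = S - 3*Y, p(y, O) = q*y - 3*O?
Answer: -695/3 ≈ -231.67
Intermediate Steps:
p(y, O) = -3*O + 6*y (p(y, O) = 6*y - 3*O = -3*O + 6*y)
F(M) = 1/(3*M)
D = 10
D*(p(0, 6) + s(F(6), -5)) = 10*((-3*6 + 6*0) + (-5 - 1/6)) = 10*((-18 + 0) + (-5 - 1/6)) = 10*(-18 + (-5 - 3*1/18)) = 10*(-18 + (-5 - 1/6)) = 10*(-18 - 31/6) = 10*(-139/6) = -695/3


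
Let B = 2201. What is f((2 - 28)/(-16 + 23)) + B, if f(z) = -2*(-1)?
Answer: 2203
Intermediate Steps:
f(z) = 2
f((2 - 28)/(-16 + 23)) + B = 2 + 2201 = 2203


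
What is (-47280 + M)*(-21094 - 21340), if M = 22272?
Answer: 1061189472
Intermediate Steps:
(-47280 + M)*(-21094 - 21340) = (-47280 + 22272)*(-21094 - 21340) = -25008*(-42434) = 1061189472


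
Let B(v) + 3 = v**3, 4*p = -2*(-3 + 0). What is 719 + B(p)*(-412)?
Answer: 1129/2 ≈ 564.50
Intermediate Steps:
p = 3/2 (p = (-2*(-3 + 0))/4 = (-2*(-3))/4 = (1/4)*6 = 3/2 ≈ 1.5000)
B(v) = -3 + v**3
719 + B(p)*(-412) = 719 + (-3 + (3/2)**3)*(-412) = 719 + (-3 + 27/8)*(-412) = 719 + (3/8)*(-412) = 719 - 309/2 = 1129/2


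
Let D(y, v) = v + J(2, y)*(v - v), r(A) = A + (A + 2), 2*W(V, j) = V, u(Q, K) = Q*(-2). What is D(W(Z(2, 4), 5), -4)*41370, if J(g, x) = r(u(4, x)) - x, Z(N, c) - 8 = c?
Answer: -165480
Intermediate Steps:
Z(N, c) = 8 + c
u(Q, K) = -2*Q
W(V, j) = V/2
r(A) = 2 + 2*A (r(A) = A + (2 + A) = 2 + 2*A)
J(g, x) = -14 - x (J(g, x) = (2 + 2*(-2*4)) - x = (2 + 2*(-8)) - x = (2 - 16) - x = -14 - x)
D(y, v) = v (D(y, v) = v + (-14 - y)*(v - v) = v + (-14 - y)*0 = v + 0 = v)
D(W(Z(2, 4), 5), -4)*41370 = -4*41370 = -165480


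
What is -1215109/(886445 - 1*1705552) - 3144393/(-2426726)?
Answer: 5524330920185/1987748253682 ≈ 2.7792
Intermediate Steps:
-1215109/(886445 - 1*1705552) - 3144393/(-2426726) = -1215109/(886445 - 1705552) - 3144393*(-1/2426726) = -1215109/(-819107) + 3144393/2426726 = -1215109*(-1/819107) + 3144393/2426726 = 1215109/819107 + 3144393/2426726 = 5524330920185/1987748253682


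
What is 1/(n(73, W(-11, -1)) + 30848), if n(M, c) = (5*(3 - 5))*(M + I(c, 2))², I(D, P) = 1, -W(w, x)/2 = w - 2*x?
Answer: -1/23912 ≈ -4.1820e-5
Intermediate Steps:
W(w, x) = -2*w + 4*x (W(w, x) = -2*(w - 2*x) = -2*w + 4*x)
n(M, c) = -10*(1 + M)² (n(M, c) = (5*(3 - 5))*(M + 1)² = (5*(-2))*(1 + M)² = -10*(1 + M)²)
1/(n(73, W(-11, -1)) + 30848) = 1/(-10*(1 + 73)² + 30848) = 1/(-10*74² + 30848) = 1/(-10*5476 + 30848) = 1/(-54760 + 30848) = 1/(-23912) = -1/23912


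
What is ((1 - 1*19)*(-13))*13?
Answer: 3042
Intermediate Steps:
((1 - 1*19)*(-13))*13 = ((1 - 19)*(-13))*13 = -18*(-13)*13 = 234*13 = 3042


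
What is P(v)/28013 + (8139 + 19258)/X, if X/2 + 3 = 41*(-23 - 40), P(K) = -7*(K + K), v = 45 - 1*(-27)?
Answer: -772685537/144883236 ≈ -5.3332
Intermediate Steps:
v = 72 (v = 45 + 27 = 72)
P(K) = -14*K
X = -5172 (X = -6 + 2*(41*(-23 - 40)) = -6 + 2*(41*(-63)) = -6 + 2*(-2583) = -6 - 5166 = -5172)
P(v)/28013 + (8139 + 19258)/X = -14*72/28013 + (8139 + 19258)/(-5172) = -1008*1/28013 + 27397*(-1/5172) = -1008/28013 - 27397/5172 = -772685537/144883236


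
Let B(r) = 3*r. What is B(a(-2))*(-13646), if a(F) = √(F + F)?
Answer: -81876*I ≈ -81876.0*I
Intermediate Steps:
a(F) = √2*√F (a(F) = √(2*F) = √2*√F)
B(a(-2))*(-13646) = (3*(√2*√(-2)))*(-13646) = (3*(√2*(I*√2)))*(-13646) = (3*(2*I))*(-13646) = (6*I)*(-13646) = -81876*I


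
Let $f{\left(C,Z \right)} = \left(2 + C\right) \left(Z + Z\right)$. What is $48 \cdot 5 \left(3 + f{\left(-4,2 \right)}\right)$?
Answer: $-1200$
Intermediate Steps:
$f{\left(C,Z \right)} = 2 Z \left(2 + C\right)$ ($f{\left(C,Z \right)} = \left(2 + C\right) 2 Z = 2 Z \left(2 + C\right)$)
$48 \cdot 5 \left(3 + f{\left(-4,2 \right)}\right) = 48 \cdot 5 \left(3 + 2 \cdot 2 \left(2 - 4\right)\right) = 48 \cdot 5 \left(3 + 2 \cdot 2 \left(-2\right)\right) = 48 \cdot 5 \left(3 - 8\right) = 48 \cdot 5 \left(-5\right) = 48 \left(-25\right) = -1200$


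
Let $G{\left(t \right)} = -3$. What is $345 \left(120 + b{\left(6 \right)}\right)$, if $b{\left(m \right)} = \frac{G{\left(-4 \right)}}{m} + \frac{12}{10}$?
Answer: $\frac{83283}{2} \approx 41642.0$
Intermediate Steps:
$b{\left(m \right)} = \frac{6}{5} - \frac{3}{m}$ ($b{\left(m \right)} = - \frac{3}{m} + \frac{12}{10} = - \frac{3}{m} + 12 \cdot \frac{1}{10} = - \frac{3}{m} + \frac{6}{5} = \frac{6}{5} - \frac{3}{m}$)
$345 \left(120 + b{\left(6 \right)}\right) = 345 \left(120 + \left(\frac{6}{5} - \frac{3}{6}\right)\right) = 345 \left(120 + \left(\frac{6}{5} - \frac{1}{2}\right)\right) = 345 \left(120 + \frac{7}{10}\right) = 345 \cdot \frac{1207}{10} = \frac{83283}{2}$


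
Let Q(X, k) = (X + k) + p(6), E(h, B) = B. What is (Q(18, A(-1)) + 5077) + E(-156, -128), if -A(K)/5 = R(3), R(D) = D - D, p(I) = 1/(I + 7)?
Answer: 64572/13 ≈ 4967.1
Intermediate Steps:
p(I) = 1/(7 + I)
R(D) = 0
A(K) = 0 (A(K) = -5*0 = 0)
Q(X, k) = 1/13 + X + k (Q(X, k) = (X + k) + 1/(7 + 6) = (X + k) + 1/13 = 1/13 + X + k)
(Q(18, A(-1)) + 5077) + E(-156, -128) = ((1/13 + 18 + 0) + 5077) - 128 = (235/13 + 5077) - 128 = 66236/13 - 128 = 64572/13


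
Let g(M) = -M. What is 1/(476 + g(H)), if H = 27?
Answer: 1/449 ≈ 0.0022272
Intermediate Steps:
1/(476 + g(H)) = 1/(476 - 1*27) = 1/(476 - 27) = 1/449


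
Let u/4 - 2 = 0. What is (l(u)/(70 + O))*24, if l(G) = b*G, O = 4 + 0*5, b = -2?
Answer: -192/37 ≈ -5.1892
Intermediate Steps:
u = 8 (u = 8 + 4*0 = 8 + 0 = 8)
O = 4 (O = 4 + 0 = 4)
l(G) = -2*G
(l(u)/(70 + O))*24 = ((-2*8)/(70 + 4))*24 = (-16/74)*24 = ((1/74)*(-16))*24 = -8/37*24 = -192/37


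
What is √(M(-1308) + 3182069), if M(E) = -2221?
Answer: 2*√794962 ≈ 1783.2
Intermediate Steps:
√(M(-1308) + 3182069) = √(-2221 + 3182069) = √3179848 = 2*√794962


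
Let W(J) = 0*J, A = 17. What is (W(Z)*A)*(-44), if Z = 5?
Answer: 0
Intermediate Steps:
W(J) = 0
(W(Z)*A)*(-44) = (0*17)*(-44) = 0*(-44) = 0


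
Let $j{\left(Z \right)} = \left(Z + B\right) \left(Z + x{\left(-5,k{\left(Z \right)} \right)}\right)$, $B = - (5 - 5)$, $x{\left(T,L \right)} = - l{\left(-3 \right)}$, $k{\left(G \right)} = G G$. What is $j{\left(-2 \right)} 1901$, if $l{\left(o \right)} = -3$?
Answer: $-3802$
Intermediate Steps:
$k{\left(G \right)} = G^{2}$
$x{\left(T,L \right)} = 3$ ($x{\left(T,L \right)} = \left(-1\right) \left(-3\right) = 3$)
$B = 0$ ($B = \left(-1\right) 0 = 0$)
$j{\left(Z \right)} = Z \left(3 + Z\right)$ ($j{\left(Z \right)} = \left(Z + 0\right) \left(Z + 3\right) = Z \left(3 + Z\right)$)
$j{\left(-2 \right)} 1901 = - 2 \left(3 - 2\right) 1901 = \left(-2\right) 1 \cdot 1901 = \left(-2\right) 1901 = -3802$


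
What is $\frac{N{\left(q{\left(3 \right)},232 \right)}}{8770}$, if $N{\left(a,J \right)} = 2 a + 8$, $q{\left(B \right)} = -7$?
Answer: $- \frac{3}{4385} \approx -0.00068415$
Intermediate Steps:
$N{\left(a,J \right)} = 8 + 2 a$
$\frac{N{\left(q{\left(3 \right)},232 \right)}}{8770} = \frac{8 + 2 \left(-7\right)}{8770} = \left(8 - 14\right) \frac{1}{8770} = \left(-6\right) \frac{1}{8770} = - \frac{3}{4385}$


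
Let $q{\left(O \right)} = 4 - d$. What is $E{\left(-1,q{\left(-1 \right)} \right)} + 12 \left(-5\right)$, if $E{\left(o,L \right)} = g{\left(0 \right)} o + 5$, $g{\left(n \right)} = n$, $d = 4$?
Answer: $-55$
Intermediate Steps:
$q{\left(O \right)} = 0$ ($q{\left(O \right)} = 4 - 4 = 0$)
$E{\left(o,L \right)} = 5$ ($E{\left(o,L \right)} = 0 o + 5 = 0 + 5 = 5$)
$E{\left(-1,q{\left(-1 \right)} \right)} + 12 \left(-5\right) = 5 + 12 \left(-5\right) = 5 - 60 = -55$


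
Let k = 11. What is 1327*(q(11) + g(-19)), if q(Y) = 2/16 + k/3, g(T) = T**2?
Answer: 11617885/24 ≈ 4.8408e+5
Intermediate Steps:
q(Y) = 91/24 (q(Y) = 2/16 + 11/3 = 2*(1/16) + 11*(1/3) = 1/8 + 11/3 = 91/24)
1327*(q(11) + g(-19)) = 1327*(91/24 + (-19)**2) = 1327*(91/24 + 361) = 1327*(8755/24) = 11617885/24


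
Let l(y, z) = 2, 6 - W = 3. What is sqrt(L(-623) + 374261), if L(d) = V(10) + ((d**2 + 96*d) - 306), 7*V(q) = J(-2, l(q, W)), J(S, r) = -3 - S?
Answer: sqrt(34411517)/7 ≈ 838.02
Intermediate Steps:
W = 3 (W = 6 - 1*3 = 6 - 3 = 3)
V(q) = -1/7 (V(q) = (-3 - 1*(-2))/7 = (-3 + 2)/7 = (1/7)*(-1) = -1/7)
L(d) = -2143/7 + d**2 + 96*d (L(d) = -1/7 + ((d**2 + 96*d) - 306) = -1/7 + (-306 + d**2 + 96*d) = -2143/7 + d**2 + 96*d)
sqrt(L(-623) + 374261) = sqrt((-2143/7 + (-623)**2 + 96*(-623)) + 374261) = sqrt((-2143/7 + 388129 - 59808) + 374261) = sqrt(2296104/7 + 374261) = sqrt(4915931/7) = sqrt(34411517)/7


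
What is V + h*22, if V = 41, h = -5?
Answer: -69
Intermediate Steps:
V + h*22 = 41 - 5*22 = 41 - 110 = -69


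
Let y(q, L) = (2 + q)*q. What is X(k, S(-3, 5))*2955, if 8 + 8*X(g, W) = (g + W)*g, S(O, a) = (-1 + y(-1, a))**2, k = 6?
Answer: 38415/2 ≈ 19208.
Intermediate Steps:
y(q, L) = q*(2 + q)
S(O, a) = 4 (S(O, a) = (-1 - (2 - 1))**2 = (-1 - 1*1)**2 = (-1 - 1)**2 = (-2)**2 = 4)
X(g, W) = -1 + g*(W + g)/8 (X(g, W) = -1 + ((g + W)*g)/8 = -1 + ((W + g)*g)/8 = -1 + (g*(W + g))/8 = -1 + g*(W + g)/8)
X(k, S(-3, 5))*2955 = (-1 + (1/8)*6**2 + (1/8)*4*6)*2955 = (-1 + (1/8)*36 + 3)*2955 = (-1 + 9/2 + 3)*2955 = (13/2)*2955 = 38415/2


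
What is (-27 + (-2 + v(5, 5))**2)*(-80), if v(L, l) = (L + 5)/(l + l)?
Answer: 2080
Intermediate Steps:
v(L, l) = (5 + L)/(2*l) (v(L, l) = (5 + L)/((2*l)) = (5 + L)*(1/(2*l)) = (5 + L)/(2*l))
(-27 + (-2 + v(5, 5))**2)*(-80) = (-27 + (-2 + (1/2)*(5 + 5)/5)**2)*(-80) = (-27 + (-2 + (1/2)*(1/5)*10)**2)*(-80) = (-27 + (-2 + 1)**2)*(-80) = (-27 + (-1)**2)*(-80) = (-27 + 1)*(-80) = -26*(-80) = 2080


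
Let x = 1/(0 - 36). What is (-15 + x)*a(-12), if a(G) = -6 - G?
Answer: -541/6 ≈ -90.167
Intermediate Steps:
x = -1/36 (x = 1/(-36) = -1/36 ≈ -0.027778)
(-15 + x)*a(-12) = (-15 - 1/36)*(-6 - 1*(-12)) = -541*(-6 + 12)/36 = -541/36*6 = -541/6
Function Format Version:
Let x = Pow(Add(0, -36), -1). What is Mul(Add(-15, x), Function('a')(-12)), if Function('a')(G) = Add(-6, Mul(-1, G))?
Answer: Rational(-541, 6) ≈ -90.167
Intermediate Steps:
x = Rational(-1, 36) (x = Pow(-36, -1) = Rational(-1, 36) ≈ -0.027778)
Mul(Add(-15, x), Function('a')(-12)) = Mul(Add(-15, Rational(-1, 36)), Add(-6, Mul(-1, -12))) = Mul(Rational(-541, 36), Add(-6, 12)) = Mul(Rational(-541, 36), 6) = Rational(-541, 6)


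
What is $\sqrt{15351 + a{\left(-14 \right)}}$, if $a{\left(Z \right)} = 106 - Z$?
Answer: $9 \sqrt{191} \approx 124.38$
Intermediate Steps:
$\sqrt{15351 + a{\left(-14 \right)}} = \sqrt{15351 + \left(106 - -14\right)} = \sqrt{15351 + \left(106 + 14\right)} = \sqrt{15351 + 120} = \sqrt{15471} = 9 \sqrt{191}$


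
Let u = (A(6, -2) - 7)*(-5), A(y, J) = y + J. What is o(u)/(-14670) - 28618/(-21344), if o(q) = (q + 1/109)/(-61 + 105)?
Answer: 125840679061/93856664880 ≈ 1.3408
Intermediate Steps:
A(y, J) = J + y
u = 15 (u = ((-2 + 6) - 7)*(-5) = (4 - 7)*(-5) = -3*(-5) = 15)
o(q) = 1/4796 + q/44 (o(q) = (q + 1/109)/44 = (1/109 + q)*(1/44) = 1/4796 + q/44)
o(u)/(-14670) - 28618/(-21344) = (1/4796 + (1/44)*15)/(-14670) - 28618/(-21344) = (1/4796 + 15/44)*(-1/14670) - 28618*(-1/21344) = (409/1199)*(-1/14670) + 14309/10672 = -409/17589330 + 14309/10672 = 125840679061/93856664880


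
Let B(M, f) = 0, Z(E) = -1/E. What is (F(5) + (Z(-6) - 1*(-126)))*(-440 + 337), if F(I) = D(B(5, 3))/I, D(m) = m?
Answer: -77971/6 ≈ -12995.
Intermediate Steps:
F(I) = 0 (F(I) = 0/I = 0)
(F(5) + (Z(-6) - 1*(-126)))*(-440 + 337) = (0 + (-1/(-6) - 1*(-126)))*(-440 + 337) = (0 + (-1*(-⅙) + 126))*(-103) = (0 + (⅙ + 126))*(-103) = (0 + 757/6)*(-103) = (757/6)*(-103) = -77971/6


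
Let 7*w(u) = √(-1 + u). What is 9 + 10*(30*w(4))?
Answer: 9 + 300*√3/7 ≈ 83.231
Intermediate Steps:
w(u) = √(-1 + u)/7
9 + 10*(30*w(4)) = 9 + 10*(30*(√(-1 + 4)/7)) = 9 + 10*(30*(√3/7)) = 9 + 10*(30*√3/7) = 9 + 300*√3/7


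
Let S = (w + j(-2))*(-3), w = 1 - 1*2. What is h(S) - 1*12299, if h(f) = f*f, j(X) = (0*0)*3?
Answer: -12290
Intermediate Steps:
j(X) = 0 (j(X) = 0*3 = 0)
w = -1 (w = 1 - 2 = -1)
S = 3 (S = (-1 + 0)*(-3) = -1*(-3) = 3)
h(f) = f**2
h(S) - 1*12299 = 3**2 - 1*12299 = 9 - 12299 = -12290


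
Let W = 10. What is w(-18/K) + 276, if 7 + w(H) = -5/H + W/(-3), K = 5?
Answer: 4807/18 ≈ 267.06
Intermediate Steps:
w(H) = -31/3 - 5/H (w(H) = -7 + (-5/H + 10/(-3)) = -7 + (-5/H + 10*(-⅓)) = -7 + (-5/H - 10/3) = -7 + (-10/3 - 5/H) = -31/3 - 5/H)
w(-18/K) + 276 = (-31/3 - 5/((-18/5))) + 276 = (-31/3 - 5/((-18*⅕))) + 276 = (-31/3 - 5/(-18/5)) + 276 = (-31/3 - 5*(-5/18)) + 276 = (-31/3 + 25/18) + 276 = -161/18 + 276 = 4807/18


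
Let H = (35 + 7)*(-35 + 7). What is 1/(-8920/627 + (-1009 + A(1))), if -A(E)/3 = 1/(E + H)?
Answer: -736725/753834644 ≈ -0.00097730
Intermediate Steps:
H = -1176 (H = 42*(-28) = -1176)
A(E) = -3/(-1176 + E) (A(E) = -3/(E - 1176) = -3/(-1176 + E))
1/(-8920/627 + (-1009 + A(1))) = 1/(-8920/627 + (-1009 - 3/(-1176 + 1))) = 1/(-8920*1/627 + (-1009 - 3/(-1175))) = 1/(-8920/627 + (-1009 - 3*(-1/1175))) = 1/(-8920/627 + (-1009 + 3/1175)) = 1/(-8920/627 - 1185572/1175) = 1/(-753834644/736725) = -736725/753834644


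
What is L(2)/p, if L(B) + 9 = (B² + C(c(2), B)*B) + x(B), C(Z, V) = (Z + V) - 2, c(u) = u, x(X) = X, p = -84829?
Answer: -1/84829 ≈ -1.1788e-5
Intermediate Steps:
C(Z, V) = -2 + V + Z (C(Z, V) = (V + Z) - 2 = -2 + V + Z)
L(B) = -9 + B + 2*B² (L(B) = -9 + ((B² + (-2 + B + 2)*B) + B) = -9 + ((B² + B*B) + B) = -9 + ((B² + B²) + B) = -9 + (2*B² + B) = -9 + (B + 2*B²) = -9 + B + 2*B²)
L(2)/p = (-9 + 2 + 2*2²)/(-84829) = (-9 + 2 + 2*4)*(-1/84829) = (-9 + 2 + 8)*(-1/84829) = 1*(-1/84829) = -1/84829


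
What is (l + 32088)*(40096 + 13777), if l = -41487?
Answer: -506352327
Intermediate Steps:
(l + 32088)*(40096 + 13777) = (-41487 + 32088)*(40096 + 13777) = -9399*53873 = -506352327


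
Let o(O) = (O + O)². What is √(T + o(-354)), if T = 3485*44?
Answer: 2*√163651 ≈ 809.08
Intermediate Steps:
T = 153340
o(O) = 4*O² (o(O) = (2*O)² = 4*O²)
√(T + o(-354)) = √(153340 + 4*(-354)²) = √(153340 + 4*125316) = √(153340 + 501264) = √654604 = 2*√163651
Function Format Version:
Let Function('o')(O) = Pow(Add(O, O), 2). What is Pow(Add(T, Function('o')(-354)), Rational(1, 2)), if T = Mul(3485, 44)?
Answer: Mul(2, Pow(163651, Rational(1, 2))) ≈ 809.08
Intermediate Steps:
T = 153340
Function('o')(O) = Mul(4, Pow(O, 2)) (Function('o')(O) = Pow(Mul(2, O), 2) = Mul(4, Pow(O, 2)))
Pow(Add(T, Function('o')(-354)), Rational(1, 2)) = Pow(Add(153340, Mul(4, Pow(-354, 2))), Rational(1, 2)) = Pow(Add(153340, Mul(4, 125316)), Rational(1, 2)) = Pow(Add(153340, 501264), Rational(1, 2)) = Pow(654604, Rational(1, 2)) = Mul(2, Pow(163651, Rational(1, 2)))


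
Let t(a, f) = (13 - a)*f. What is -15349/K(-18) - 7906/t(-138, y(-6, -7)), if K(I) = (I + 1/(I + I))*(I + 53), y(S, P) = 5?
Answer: 47520206/3429965 ≈ 13.854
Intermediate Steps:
t(a, f) = f*(13 - a)
K(I) = (53 + I)*(I + 1/(2*I)) (K(I) = (I + 1/(2*I))*(53 + I) = (53 + I)*(I + 1/(2*I)))
-15349/K(-18) - 7906/t(-138, y(-6, -7)) = -15349/(½ + (-18)² + 53*(-18) + (53/2)/(-18)) - 7906*1/(5*(13 - 1*(-138))) = -15349/(½ + 324 - 954 + (53/2)*(-1/18)) - 7906*1/(5*(13 + 138)) = -15349/(½ + 324 - 954 - 53/36) - 7906/(5*151) = -15349/(-22715/36) - 7906/755 = -15349*(-36/22715) - 7906*1/755 = 552564/22715 - 7906/755 = 47520206/3429965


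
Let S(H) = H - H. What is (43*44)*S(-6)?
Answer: 0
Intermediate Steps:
S(H) = 0
(43*44)*S(-6) = (43*44)*0 = 1892*0 = 0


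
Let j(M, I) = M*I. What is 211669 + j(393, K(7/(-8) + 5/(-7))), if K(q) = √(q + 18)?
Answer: 211669 + 393*√12866/28 ≈ 2.1326e+5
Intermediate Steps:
K(q) = √(18 + q)
j(M, I) = I*M
211669 + j(393, K(7/(-8) + 5/(-7))) = 211669 + √(18 + (7/(-8) + 5/(-7)))*393 = 211669 + √(18 + (7*(-⅛) + 5*(-⅐)))*393 = 211669 + √(18 + (-7/8 - 5/7))*393 = 211669 + √(18 - 89/56)*393 = 211669 + √(919/56)*393 = 211669 + (√12866/28)*393 = 211669 + 393*√12866/28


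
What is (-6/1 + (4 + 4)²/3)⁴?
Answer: 4477456/81 ≈ 55277.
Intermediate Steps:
(-6/1 + (4 + 4)²/3)⁴ = (-6*1 + 8²*(⅓))⁴ = (-6 + 64*(⅓))⁴ = (-6 + 64/3)⁴ = (46/3)⁴ = 4477456/81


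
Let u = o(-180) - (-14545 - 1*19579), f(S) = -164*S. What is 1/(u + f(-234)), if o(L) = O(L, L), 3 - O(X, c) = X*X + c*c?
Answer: 1/7703 ≈ 0.00012982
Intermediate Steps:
O(X, c) = 3 - X² - c² (O(X, c) = 3 - (X*X + c*c) = 3 - (X² + c²) = 3 + (-X² - c²) = 3 - X² - c²)
o(L) = 3 - 2*L² (o(L) = 3 - L² - L² = 3 - 2*L²)
u = -30673 (u = (3 - 2*(-180)²) - (-14545 - 1*19579) = (3 - 2*32400) - (-14545 - 19579) = (3 - 64800) - 1*(-34124) = -64797 + 34124 = -30673)
1/(u + f(-234)) = 1/(-30673 - 164*(-234)) = 1/(-30673 + 38376) = 1/7703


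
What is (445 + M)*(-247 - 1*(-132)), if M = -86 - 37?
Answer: -37030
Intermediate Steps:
M = -123
(445 + M)*(-247 - 1*(-132)) = (445 - 123)*(-247 - 1*(-132)) = 322*(-247 + 132) = 322*(-115) = -37030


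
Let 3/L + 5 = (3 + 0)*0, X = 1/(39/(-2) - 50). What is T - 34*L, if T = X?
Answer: 14168/695 ≈ 20.386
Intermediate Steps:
X = -2/139 (X = 1/(39*(-½) - 50) = 1/(-39/2 - 50) = 1/(-139/2) = -2/139 ≈ -0.014388)
L = -⅗ (L = 3/(-5 + (3 + 0)*0) = 3/(-5 + 3*0) = 3/(-5 + 0) = 3/(-5) = 3*(-⅕) = -⅗ ≈ -0.60000)
T = -2/139 ≈ -0.014388
T - 34*L = -2/139 - 34*(-⅗) = -2/139 + 102/5 = 14168/695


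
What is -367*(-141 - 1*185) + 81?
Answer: 119723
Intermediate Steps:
-367*(-141 - 1*185) + 81 = -367*(-141 - 185) + 81 = -367*(-326) + 81 = 119642 + 81 = 119723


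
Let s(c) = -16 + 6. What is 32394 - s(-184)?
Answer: 32404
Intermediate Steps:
s(c) = -10
32394 - s(-184) = 32394 - 1*(-10) = 32394 + 10 = 32404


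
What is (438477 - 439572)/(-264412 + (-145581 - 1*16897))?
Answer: 219/85378 ≈ 0.0025651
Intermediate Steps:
(438477 - 439572)/(-264412 + (-145581 - 1*16897)) = -1095/(-264412 + (-145581 - 16897)) = -1095/(-264412 - 162478) = -1095/(-426890) = -1095*(-1/426890) = 219/85378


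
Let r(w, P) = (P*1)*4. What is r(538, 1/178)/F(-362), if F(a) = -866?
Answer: -1/38537 ≈ -2.5949e-5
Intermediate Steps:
r(w, P) = 4*P (r(w, P) = P*4 = 4*P)
r(538, 1/178)/F(-362) = (4/178)/(-866) = (4*(1/178))*(-1/866) = (2/89)*(-1/866) = -1/38537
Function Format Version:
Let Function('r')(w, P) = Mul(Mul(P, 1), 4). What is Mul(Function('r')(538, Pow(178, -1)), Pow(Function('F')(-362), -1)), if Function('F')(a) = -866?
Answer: Rational(-1, 38537) ≈ -2.5949e-5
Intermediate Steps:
Function('r')(w, P) = Mul(4, P) (Function('r')(w, P) = Mul(P, 4) = Mul(4, P))
Mul(Function('r')(538, Pow(178, -1)), Pow(Function('F')(-362), -1)) = Mul(Mul(4, Pow(178, -1)), Pow(-866, -1)) = Mul(Mul(4, Rational(1, 178)), Rational(-1, 866)) = Mul(Rational(2, 89), Rational(-1, 866)) = Rational(-1, 38537)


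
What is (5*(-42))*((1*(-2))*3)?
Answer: 1260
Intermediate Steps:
(5*(-42))*((1*(-2))*3) = -(-420)*3 = -210*(-6) = 1260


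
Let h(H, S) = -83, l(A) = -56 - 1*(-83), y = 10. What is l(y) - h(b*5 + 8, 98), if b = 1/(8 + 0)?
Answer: 110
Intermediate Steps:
b = ⅛ (b = 1/8 = ⅛ ≈ 0.12500)
l(A) = 27 (l(A) = -56 + 83 = 27)
l(y) - h(b*5 + 8, 98) = 27 - 1*(-83) = 27 + 83 = 110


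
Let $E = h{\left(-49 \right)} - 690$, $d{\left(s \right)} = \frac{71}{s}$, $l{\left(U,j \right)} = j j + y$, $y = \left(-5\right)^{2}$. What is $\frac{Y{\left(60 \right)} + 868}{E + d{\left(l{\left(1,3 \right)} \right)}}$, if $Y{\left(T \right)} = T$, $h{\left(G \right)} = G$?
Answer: $- \frac{31552}{25055} \approx -1.2593$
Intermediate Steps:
$y = 25$
$l{\left(U,j \right)} = 25 + j^{2}$ ($l{\left(U,j \right)} = j j + 25 = j^{2} + 25 = 25 + j^{2}$)
$E = -739$ ($E = -49 - 690 = -739$)
$\frac{Y{\left(60 \right)} + 868}{E + d{\left(l{\left(1,3 \right)} \right)}} = \frac{60 + 868}{-739 + \frac{71}{25 + 3^{2}}} = \frac{928}{-739 + \frac{71}{25 + 9}} = \frac{928}{-739 + \frac{71}{34}} = \frac{928}{- \frac{25055}{34}} = 928 \left(- \frac{34}{25055}\right) = - \frac{31552}{25055}$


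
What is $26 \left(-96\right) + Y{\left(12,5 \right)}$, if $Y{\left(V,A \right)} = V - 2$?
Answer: $-2486$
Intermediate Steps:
$Y{\left(V,A \right)} = -2 + V$ ($Y{\left(V,A \right)} = V - 2 = -2 + V$)
$26 \left(-96\right) + Y{\left(12,5 \right)} = 26 \left(-96\right) + \left(-2 + 12\right) = -2496 + 10 = -2486$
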